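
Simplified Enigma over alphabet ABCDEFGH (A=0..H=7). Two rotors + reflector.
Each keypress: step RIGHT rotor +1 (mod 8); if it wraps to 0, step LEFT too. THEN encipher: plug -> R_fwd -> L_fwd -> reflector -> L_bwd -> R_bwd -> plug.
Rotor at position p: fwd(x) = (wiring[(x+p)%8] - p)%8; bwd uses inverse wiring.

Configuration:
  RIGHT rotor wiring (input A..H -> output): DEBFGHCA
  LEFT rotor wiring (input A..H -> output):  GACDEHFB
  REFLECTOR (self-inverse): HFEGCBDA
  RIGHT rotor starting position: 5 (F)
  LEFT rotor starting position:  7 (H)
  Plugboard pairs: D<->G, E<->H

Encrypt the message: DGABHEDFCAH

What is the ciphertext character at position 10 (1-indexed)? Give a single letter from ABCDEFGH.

Char 1 ('D'): step: R->6, L=7; D->plug->G->R->A->L->C->refl->E->L'->E->R'->A->plug->A
Char 2 ('G'): step: R->7, L=7; G->plug->D->R->C->L->B->refl->F->L'->F->R'->C->plug->C
Char 3 ('A'): step: R->0, L->0 (L advanced); A->plug->A->R->D->L->D->refl->G->L'->A->R'->H->plug->E
Char 4 ('B'): step: R->1, L=0; B->plug->B->R->A->L->G->refl->D->L'->D->R'->A->plug->A
Char 5 ('H'): step: R->2, L=0; H->plug->E->R->A->L->G->refl->D->L'->D->R'->B->plug->B
Char 6 ('E'): step: R->3, L=0; E->plug->H->R->G->L->F->refl->B->L'->H->R'->D->plug->G
Char 7 ('D'): step: R->4, L=0; D->plug->G->R->F->L->H->refl->A->L'->B->R'->H->plug->E
Char 8 ('F'): step: R->5, L=0; F->plug->F->R->E->L->E->refl->C->L'->C->R'->A->plug->A
Char 9 ('C'): step: R->6, L=0; C->plug->C->R->F->L->H->refl->A->L'->B->R'->H->plug->E
Char 10 ('A'): step: R->7, L=0; A->plug->A->R->B->L->A->refl->H->L'->F->R'->C->plug->C

C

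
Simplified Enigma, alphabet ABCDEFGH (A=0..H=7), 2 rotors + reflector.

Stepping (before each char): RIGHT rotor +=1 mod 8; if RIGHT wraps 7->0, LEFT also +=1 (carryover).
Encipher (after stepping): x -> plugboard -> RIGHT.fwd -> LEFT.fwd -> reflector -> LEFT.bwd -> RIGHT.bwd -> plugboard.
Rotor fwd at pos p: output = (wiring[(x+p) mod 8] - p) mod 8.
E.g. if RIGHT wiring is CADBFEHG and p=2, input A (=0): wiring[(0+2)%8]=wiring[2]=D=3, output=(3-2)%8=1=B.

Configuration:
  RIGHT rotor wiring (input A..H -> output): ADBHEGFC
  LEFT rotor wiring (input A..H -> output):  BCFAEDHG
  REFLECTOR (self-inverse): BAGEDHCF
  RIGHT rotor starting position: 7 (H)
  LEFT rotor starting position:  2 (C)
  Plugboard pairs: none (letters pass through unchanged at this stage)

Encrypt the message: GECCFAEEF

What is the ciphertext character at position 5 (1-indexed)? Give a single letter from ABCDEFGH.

Char 1 ('G'): step: R->0, L->3 (L advanced); G->plug->G->R->F->L->G->refl->C->L'->H->R'->D->plug->D
Char 2 ('E'): step: R->1, L=3; E->plug->E->R->F->L->G->refl->C->L'->H->R'->H->plug->H
Char 3 ('C'): step: R->2, L=3; C->plug->C->R->C->L->A->refl->B->L'->B->R'->H->plug->H
Char 4 ('C'): step: R->3, L=3; C->plug->C->R->D->L->E->refl->D->L'->E->R'->A->plug->A
Char 5 ('F'): step: R->4, L=3; F->plug->F->R->H->L->C->refl->G->L'->F->R'->G->plug->G

G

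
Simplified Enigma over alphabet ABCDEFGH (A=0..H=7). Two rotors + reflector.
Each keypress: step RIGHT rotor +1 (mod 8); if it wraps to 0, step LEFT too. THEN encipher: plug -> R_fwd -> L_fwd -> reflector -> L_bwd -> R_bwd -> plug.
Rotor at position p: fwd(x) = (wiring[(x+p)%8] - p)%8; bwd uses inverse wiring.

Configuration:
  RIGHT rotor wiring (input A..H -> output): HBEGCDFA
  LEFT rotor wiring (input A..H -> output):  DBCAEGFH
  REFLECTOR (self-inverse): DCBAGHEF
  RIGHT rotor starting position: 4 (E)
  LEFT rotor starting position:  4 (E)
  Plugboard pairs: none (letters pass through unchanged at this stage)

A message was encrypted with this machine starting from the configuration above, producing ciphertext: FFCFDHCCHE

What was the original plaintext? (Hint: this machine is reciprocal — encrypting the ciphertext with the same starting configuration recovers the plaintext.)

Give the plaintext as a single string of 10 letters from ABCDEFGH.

Char 1 ('F'): step: R->5, L=4; F->plug->F->R->H->L->E->refl->G->L'->G->R'->A->plug->A
Char 2 ('F'): step: R->6, L=4; F->plug->F->R->A->L->A->refl->D->L'->D->R'->D->plug->D
Char 3 ('C'): step: R->7, L=4; C->plug->C->R->C->L->B->refl->C->L'->B->R'->A->plug->A
Char 4 ('F'): step: R->0, L->5 (L advanced); F->plug->F->R->D->L->G->refl->E->L'->E->R'->C->plug->C
Char 5 ('D'): step: R->1, L=5; D->plug->D->R->B->L->A->refl->D->L'->G->R'->H->plug->H
Char 6 ('H'): step: R->2, L=5; H->plug->H->R->H->L->H->refl->F->L'->F->R'->G->plug->G
Char 7 ('C'): step: R->3, L=5; C->plug->C->R->A->L->B->refl->C->L'->C->R'->D->plug->D
Char 8 ('C'): step: R->4, L=5; C->plug->C->R->B->L->A->refl->D->L'->G->R'->A->plug->A
Char 9 ('H'): step: R->5, L=5; H->plug->H->R->F->L->F->refl->H->L'->H->R'->F->plug->F
Char 10 ('E'): step: R->6, L=5; E->plug->E->R->G->L->D->refl->A->L'->B->R'->C->plug->C

Answer: ADACHGDAFC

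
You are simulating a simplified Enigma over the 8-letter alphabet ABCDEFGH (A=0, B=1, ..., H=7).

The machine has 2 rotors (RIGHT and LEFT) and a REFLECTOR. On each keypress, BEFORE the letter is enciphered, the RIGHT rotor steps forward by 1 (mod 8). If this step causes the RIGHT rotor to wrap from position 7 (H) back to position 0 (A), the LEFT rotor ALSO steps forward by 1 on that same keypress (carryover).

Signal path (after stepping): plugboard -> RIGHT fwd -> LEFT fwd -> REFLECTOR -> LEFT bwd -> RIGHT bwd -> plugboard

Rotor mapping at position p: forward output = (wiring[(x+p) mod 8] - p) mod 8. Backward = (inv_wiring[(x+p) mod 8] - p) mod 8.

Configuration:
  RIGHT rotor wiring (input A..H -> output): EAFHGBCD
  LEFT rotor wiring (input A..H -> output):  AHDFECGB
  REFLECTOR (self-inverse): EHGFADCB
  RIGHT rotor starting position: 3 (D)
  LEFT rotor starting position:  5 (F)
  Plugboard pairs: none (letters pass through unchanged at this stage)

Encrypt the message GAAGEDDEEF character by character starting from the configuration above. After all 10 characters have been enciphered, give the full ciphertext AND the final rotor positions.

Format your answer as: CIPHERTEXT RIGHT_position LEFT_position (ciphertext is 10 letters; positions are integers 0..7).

Char 1 ('G'): step: R->4, L=5; G->plug->G->R->B->L->B->refl->H->L'->H->R'->D->plug->D
Char 2 ('A'): step: R->5, L=5; A->plug->A->R->E->L->C->refl->G->L'->F->R'->B->plug->B
Char 3 ('A'): step: R->6, L=5; A->plug->A->R->E->L->C->refl->G->L'->F->R'->B->plug->B
Char 4 ('G'): step: R->7, L=5; G->plug->G->R->C->L->E->refl->A->L'->G->R'->D->plug->D
Char 5 ('E'): step: R->0, L->6 (L advanced); E->plug->E->R->G->L->G->refl->C->L'->C->R'->G->plug->G
Char 6 ('D'): step: R->1, L=6; D->plug->D->R->F->L->H->refl->B->L'->D->R'->H->plug->H
Char 7 ('D'): step: R->2, L=6; D->plug->D->R->H->L->E->refl->A->L'->A->R'->E->plug->E
Char 8 ('E'): step: R->3, L=6; E->plug->E->R->A->L->A->refl->E->L'->H->R'->D->plug->D
Char 9 ('E'): step: R->4, L=6; E->plug->E->R->A->L->A->refl->E->L'->H->R'->D->plug->D
Char 10 ('F'): step: R->5, L=6; F->plug->F->R->A->L->A->refl->E->L'->H->R'->D->plug->D
Final: ciphertext=DBBDGHEDDD, RIGHT=5, LEFT=6

Answer: DBBDGHEDDD 5 6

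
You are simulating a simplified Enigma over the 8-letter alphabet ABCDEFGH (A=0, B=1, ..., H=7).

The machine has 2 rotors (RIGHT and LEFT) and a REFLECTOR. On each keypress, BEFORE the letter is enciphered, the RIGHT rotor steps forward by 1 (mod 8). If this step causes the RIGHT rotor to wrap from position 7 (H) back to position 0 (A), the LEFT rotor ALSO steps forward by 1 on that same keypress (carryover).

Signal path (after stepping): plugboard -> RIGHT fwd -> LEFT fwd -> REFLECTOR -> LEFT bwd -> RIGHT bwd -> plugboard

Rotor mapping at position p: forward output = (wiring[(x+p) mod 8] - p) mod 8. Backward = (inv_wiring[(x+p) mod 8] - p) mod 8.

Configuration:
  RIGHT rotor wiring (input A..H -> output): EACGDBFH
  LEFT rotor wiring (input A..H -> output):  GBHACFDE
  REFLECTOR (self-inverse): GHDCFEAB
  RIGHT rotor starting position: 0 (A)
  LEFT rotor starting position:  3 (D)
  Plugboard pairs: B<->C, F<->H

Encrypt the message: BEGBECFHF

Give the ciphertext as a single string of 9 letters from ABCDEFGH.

Char 1 ('B'): step: R->1, L=3; B->plug->C->R->F->L->D->refl->C->L'->C->R'->D->plug->D
Char 2 ('E'): step: R->2, L=3; E->plug->E->R->D->L->A->refl->G->L'->G->R'->H->plug->F
Char 3 ('G'): step: R->3, L=3; G->plug->G->R->F->L->D->refl->C->L'->C->R'->D->plug->D
Char 4 ('B'): step: R->4, L=3; B->plug->C->R->B->L->H->refl->B->L'->E->R'->F->plug->H
Char 5 ('E'): step: R->5, L=3; E->plug->E->R->D->L->A->refl->G->L'->G->R'->H->plug->F
Char 6 ('C'): step: R->6, L=3; C->plug->B->R->B->L->H->refl->B->L'->E->R'->E->plug->E
Char 7 ('F'): step: R->7, L=3; F->plug->H->R->G->L->G->refl->A->L'->D->R'->D->plug->D
Char 8 ('H'): step: R->0, L->4 (L advanced); H->plug->F->R->B->L->B->refl->H->L'->C->R'->C->plug->B
Char 9 ('F'): step: R->1, L=4; F->plug->H->R->D->L->A->refl->G->L'->A->R'->E->plug->E

Answer: DFDHFEDBE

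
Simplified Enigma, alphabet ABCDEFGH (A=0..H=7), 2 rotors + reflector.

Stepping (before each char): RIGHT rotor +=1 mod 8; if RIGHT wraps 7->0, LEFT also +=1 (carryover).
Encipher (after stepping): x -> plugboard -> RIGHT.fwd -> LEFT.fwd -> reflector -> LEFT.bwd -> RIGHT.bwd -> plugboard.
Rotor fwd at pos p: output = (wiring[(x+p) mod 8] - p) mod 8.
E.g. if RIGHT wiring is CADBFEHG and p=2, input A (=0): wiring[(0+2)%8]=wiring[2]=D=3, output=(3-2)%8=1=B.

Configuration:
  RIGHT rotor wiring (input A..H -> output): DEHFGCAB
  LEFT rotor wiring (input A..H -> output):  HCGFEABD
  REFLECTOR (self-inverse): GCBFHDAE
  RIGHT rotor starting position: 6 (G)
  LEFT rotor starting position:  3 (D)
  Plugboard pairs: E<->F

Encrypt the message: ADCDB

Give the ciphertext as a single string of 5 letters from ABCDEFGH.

Char 1 ('A'): step: R->7, L=3; A->plug->A->R->C->L->F->refl->D->L'->H->R'->F->plug->E
Char 2 ('D'): step: R->0, L->4 (L advanced); D->plug->D->R->F->L->G->refl->A->L'->A->R'->G->plug->G
Char 3 ('C'): step: R->1, L=4; C->plug->C->R->E->L->D->refl->F->L'->C->R'->H->plug->H
Char 4 ('D'): step: R->2, L=4; D->plug->D->R->A->L->A->refl->G->L'->F->R'->A->plug->A
Char 5 ('B'): step: R->3, L=4; B->plug->B->R->D->L->H->refl->E->L'->B->R'->G->plug->G

Answer: EGHAG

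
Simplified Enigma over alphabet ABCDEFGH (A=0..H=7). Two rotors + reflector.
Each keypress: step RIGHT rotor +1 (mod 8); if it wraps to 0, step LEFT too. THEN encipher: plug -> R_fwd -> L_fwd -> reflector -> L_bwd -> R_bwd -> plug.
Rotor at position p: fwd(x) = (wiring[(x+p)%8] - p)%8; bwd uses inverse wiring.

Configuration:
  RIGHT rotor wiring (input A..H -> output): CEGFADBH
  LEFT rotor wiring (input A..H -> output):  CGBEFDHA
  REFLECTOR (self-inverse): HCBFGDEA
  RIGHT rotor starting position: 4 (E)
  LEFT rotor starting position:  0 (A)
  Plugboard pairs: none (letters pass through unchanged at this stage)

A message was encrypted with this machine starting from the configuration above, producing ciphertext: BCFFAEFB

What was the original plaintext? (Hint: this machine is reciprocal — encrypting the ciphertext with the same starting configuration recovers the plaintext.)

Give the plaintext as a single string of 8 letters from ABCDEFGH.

Answer: DHBDBAEA

Derivation:
Char 1 ('B'): step: R->5, L=0; B->plug->B->R->E->L->F->refl->D->L'->F->R'->D->plug->D
Char 2 ('C'): step: R->6, L=0; C->plug->C->R->E->L->F->refl->D->L'->F->R'->H->plug->H
Char 3 ('F'): step: R->7, L=0; F->plug->F->R->B->L->G->refl->E->L'->D->R'->B->plug->B
Char 4 ('F'): step: R->0, L->1 (L advanced); F->plug->F->R->D->L->E->refl->G->L'->F->R'->D->plug->D
Char 5 ('A'): step: R->1, L=1; A->plug->A->R->D->L->E->refl->G->L'->F->R'->B->plug->B
Char 6 ('E'): step: R->2, L=1; E->plug->E->R->H->L->B->refl->C->L'->E->R'->A->plug->A
Char 7 ('F'): step: R->3, L=1; F->plug->F->R->H->L->B->refl->C->L'->E->R'->E->plug->E
Char 8 ('B'): step: R->4, L=1; B->plug->B->R->H->L->B->refl->C->L'->E->R'->A->plug->A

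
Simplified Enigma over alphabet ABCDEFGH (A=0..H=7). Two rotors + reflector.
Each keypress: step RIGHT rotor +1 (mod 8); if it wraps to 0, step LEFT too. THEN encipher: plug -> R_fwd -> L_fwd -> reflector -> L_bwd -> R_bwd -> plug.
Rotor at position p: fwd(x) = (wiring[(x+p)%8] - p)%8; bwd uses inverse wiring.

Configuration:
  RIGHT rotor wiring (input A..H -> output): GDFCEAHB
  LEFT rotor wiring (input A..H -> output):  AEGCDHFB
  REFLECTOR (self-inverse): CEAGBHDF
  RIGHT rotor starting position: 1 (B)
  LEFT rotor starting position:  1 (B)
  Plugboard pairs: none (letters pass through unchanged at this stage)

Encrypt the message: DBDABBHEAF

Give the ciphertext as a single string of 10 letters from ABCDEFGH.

Char 1 ('D'): step: R->2, L=1; D->plug->D->R->G->L->A->refl->C->L'->D->R'->A->plug->A
Char 2 ('B'): step: R->3, L=1; B->plug->B->R->B->L->F->refl->H->L'->H->R'->A->plug->A
Char 3 ('D'): step: R->4, L=1; D->plug->D->R->F->L->E->refl->B->L'->C->R'->E->plug->E
Char 4 ('A'): step: R->5, L=1; A->plug->A->R->D->L->C->refl->A->L'->G->R'->E->plug->E
Char 5 ('B'): step: R->6, L=1; B->plug->B->R->D->L->C->refl->A->L'->G->R'->G->plug->G
Char 6 ('B'): step: R->7, L=1; B->plug->B->R->H->L->H->refl->F->L'->B->R'->G->plug->G
Char 7 ('H'): step: R->0, L->2 (L advanced); H->plug->H->R->B->L->A->refl->C->L'->H->R'->G->plug->G
Char 8 ('E'): step: R->1, L=2; E->plug->E->R->H->L->C->refl->A->L'->B->R'->C->plug->C
Char 9 ('A'): step: R->2, L=2; A->plug->A->R->D->L->F->refl->H->L'->F->R'->E->plug->E
Char 10 ('F'): step: R->3, L=2; F->plug->F->R->D->L->F->refl->H->L'->F->R'->C->plug->C

Answer: AAEEGGGCEC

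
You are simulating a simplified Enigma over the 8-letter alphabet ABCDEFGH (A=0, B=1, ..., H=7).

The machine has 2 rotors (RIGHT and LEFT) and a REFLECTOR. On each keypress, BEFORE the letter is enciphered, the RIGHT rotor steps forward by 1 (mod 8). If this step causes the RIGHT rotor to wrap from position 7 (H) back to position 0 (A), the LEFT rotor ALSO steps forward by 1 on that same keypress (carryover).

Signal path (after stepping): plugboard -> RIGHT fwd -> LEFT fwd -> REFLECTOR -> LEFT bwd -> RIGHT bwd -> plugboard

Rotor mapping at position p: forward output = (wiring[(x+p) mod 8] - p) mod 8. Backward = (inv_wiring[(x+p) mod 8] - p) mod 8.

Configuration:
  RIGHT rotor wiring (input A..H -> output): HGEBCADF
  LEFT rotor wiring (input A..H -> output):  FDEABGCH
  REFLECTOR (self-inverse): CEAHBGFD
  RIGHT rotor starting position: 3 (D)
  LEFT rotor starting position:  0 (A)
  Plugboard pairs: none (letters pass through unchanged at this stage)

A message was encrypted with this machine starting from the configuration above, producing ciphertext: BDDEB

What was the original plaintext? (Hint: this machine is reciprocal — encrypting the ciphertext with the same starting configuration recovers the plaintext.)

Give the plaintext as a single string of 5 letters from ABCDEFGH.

Answer: FGAHC

Derivation:
Char 1 ('B'): step: R->4, L=0; B->plug->B->R->E->L->B->refl->E->L'->C->R'->F->plug->F
Char 2 ('D'): step: R->5, L=0; D->plug->D->R->C->L->E->refl->B->L'->E->R'->G->plug->G
Char 3 ('D'): step: R->6, L=0; D->plug->D->R->A->L->F->refl->G->L'->F->R'->A->plug->A
Char 4 ('E'): step: R->7, L=0; E->plug->E->R->C->L->E->refl->B->L'->E->R'->H->plug->H
Char 5 ('B'): step: R->0, L->1 (L advanced); B->plug->B->R->G->L->G->refl->F->L'->E->R'->C->plug->C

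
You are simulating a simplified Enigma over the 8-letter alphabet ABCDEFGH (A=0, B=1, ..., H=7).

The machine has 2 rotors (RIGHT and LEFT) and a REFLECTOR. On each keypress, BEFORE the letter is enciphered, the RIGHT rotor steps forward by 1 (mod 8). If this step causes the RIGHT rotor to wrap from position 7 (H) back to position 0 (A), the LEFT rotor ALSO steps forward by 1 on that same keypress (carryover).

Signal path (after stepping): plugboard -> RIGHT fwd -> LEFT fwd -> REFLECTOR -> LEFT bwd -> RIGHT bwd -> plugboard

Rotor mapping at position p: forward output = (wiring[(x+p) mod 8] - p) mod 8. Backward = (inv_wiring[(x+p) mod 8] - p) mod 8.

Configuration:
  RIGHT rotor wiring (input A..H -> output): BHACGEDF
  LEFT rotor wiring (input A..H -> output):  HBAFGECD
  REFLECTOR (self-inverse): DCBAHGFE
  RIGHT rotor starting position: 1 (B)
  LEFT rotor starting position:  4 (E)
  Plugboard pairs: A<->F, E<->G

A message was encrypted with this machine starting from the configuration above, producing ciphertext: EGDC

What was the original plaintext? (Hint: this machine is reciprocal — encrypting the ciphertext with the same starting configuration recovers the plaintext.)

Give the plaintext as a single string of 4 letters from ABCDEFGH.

Answer: BHEF

Derivation:
Char 1 ('E'): step: R->2, L=4; E->plug->G->R->H->L->B->refl->C->L'->A->R'->B->plug->B
Char 2 ('G'): step: R->3, L=4; G->plug->E->R->C->L->G->refl->F->L'->F->R'->H->plug->H
Char 3 ('D'): step: R->4, L=4; D->plug->D->R->B->L->A->refl->D->L'->E->R'->G->plug->E
Char 4 ('C'): step: R->5, L=4; C->plug->C->R->A->L->C->refl->B->L'->H->R'->A->plug->F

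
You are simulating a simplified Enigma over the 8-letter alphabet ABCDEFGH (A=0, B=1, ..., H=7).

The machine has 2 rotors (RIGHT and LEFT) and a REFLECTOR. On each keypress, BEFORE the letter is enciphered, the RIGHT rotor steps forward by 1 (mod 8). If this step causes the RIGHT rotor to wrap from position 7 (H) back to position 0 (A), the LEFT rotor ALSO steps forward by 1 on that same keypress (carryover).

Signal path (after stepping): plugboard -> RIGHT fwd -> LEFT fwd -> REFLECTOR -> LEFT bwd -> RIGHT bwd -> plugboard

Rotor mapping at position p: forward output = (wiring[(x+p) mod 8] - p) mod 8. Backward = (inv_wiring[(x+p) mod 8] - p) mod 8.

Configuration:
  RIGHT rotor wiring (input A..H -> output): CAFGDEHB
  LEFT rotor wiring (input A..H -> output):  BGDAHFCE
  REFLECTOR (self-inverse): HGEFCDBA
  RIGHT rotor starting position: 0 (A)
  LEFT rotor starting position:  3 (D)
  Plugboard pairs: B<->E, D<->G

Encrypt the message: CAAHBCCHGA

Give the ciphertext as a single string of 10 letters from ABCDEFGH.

Char 1 ('C'): step: R->1, L=3; C->plug->C->R->F->L->G->refl->B->L'->E->R'->B->plug->E
Char 2 ('A'): step: R->2, L=3; A->plug->A->R->D->L->H->refl->A->L'->H->R'->F->plug->F
Char 3 ('A'): step: R->3, L=3; A->plug->A->R->D->L->H->refl->A->L'->H->R'->F->plug->F
Char 4 ('H'): step: R->4, L=3; H->plug->H->R->C->L->C->refl->E->L'->B->R'->G->plug->D
Char 5 ('B'): step: R->5, L=3; B->plug->E->R->D->L->H->refl->A->L'->H->R'->A->plug->A
Char 6 ('C'): step: R->6, L=3; C->plug->C->R->E->L->B->refl->G->L'->F->R'->G->plug->D
Char 7 ('C'): step: R->7, L=3; C->plug->C->R->B->L->E->refl->C->L'->C->R'->A->plug->A
Char 8 ('H'): step: R->0, L->4 (L advanced); H->plug->H->R->B->L->B->refl->G->L'->C->R'->A->plug->A
Char 9 ('G'): step: R->1, L=4; G->plug->D->R->C->L->G->refl->B->L'->B->R'->H->plug->H
Char 10 ('A'): step: R->2, L=4; A->plug->A->R->D->L->A->refl->H->L'->G->R'->H->plug->H

Answer: EFFDADAAHH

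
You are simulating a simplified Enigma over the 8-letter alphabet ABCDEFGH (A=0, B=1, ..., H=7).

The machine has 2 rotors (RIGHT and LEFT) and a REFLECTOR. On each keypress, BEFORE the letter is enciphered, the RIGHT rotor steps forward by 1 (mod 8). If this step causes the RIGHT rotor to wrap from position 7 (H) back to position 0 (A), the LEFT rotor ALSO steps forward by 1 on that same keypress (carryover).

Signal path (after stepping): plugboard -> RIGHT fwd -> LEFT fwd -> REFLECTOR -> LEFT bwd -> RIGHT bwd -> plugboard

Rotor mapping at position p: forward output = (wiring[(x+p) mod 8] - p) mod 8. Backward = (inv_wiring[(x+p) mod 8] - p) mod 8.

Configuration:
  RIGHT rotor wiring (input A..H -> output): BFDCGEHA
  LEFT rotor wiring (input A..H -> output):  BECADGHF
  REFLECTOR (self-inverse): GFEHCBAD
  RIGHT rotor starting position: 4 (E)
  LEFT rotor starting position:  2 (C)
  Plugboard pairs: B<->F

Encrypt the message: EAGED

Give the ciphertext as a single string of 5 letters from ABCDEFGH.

Char 1 ('E'): step: R->5, L=2; E->plug->E->R->A->L->A->refl->G->L'->B->R'->H->plug->H
Char 2 ('A'): step: R->6, L=2; A->plug->A->R->B->L->G->refl->A->L'->A->R'->G->plug->G
Char 3 ('G'): step: R->7, L=2; G->plug->G->R->F->L->D->refl->H->L'->G->R'->C->plug->C
Char 4 ('E'): step: R->0, L->3 (L advanced); E->plug->E->R->G->L->B->refl->F->L'->A->R'->H->plug->H
Char 5 ('D'): step: R->1, L=3; D->plug->D->R->F->L->G->refl->A->L'->B->R'->C->plug->C

Answer: HGCHC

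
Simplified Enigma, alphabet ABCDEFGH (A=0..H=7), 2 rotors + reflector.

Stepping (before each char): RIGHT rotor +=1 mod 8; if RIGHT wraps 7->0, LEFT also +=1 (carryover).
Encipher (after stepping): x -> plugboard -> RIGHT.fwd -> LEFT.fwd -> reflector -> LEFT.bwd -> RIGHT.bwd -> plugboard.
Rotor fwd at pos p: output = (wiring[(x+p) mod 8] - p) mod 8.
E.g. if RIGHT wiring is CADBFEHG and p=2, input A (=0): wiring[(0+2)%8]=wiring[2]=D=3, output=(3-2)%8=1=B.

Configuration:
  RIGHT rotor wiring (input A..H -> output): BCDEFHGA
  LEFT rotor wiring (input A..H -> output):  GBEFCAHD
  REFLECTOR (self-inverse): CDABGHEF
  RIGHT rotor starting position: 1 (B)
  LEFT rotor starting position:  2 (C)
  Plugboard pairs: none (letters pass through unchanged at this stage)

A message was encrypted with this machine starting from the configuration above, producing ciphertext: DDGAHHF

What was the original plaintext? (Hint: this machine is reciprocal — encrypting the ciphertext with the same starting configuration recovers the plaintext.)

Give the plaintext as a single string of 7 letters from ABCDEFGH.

Answer: AFDHEDE

Derivation:
Char 1 ('D'): step: R->2, L=2; D->plug->D->R->F->L->B->refl->D->L'->B->R'->A->plug->A
Char 2 ('D'): step: R->3, L=2; D->plug->D->R->D->L->G->refl->E->L'->G->R'->F->plug->F
Char 3 ('G'): step: R->4, L=2; G->plug->G->R->H->L->H->refl->F->L'->E->R'->D->plug->D
Char 4 ('A'): step: R->5, L=2; A->plug->A->R->C->L->A->refl->C->L'->A->R'->H->plug->H
Char 5 ('H'): step: R->6, L=2; H->plug->H->R->B->L->D->refl->B->L'->F->R'->E->plug->E
Char 6 ('H'): step: R->7, L=2; H->plug->H->R->H->L->H->refl->F->L'->E->R'->D->plug->D
Char 7 ('F'): step: R->0, L->3 (L advanced); F->plug->F->R->H->L->B->refl->D->L'->F->R'->E->plug->E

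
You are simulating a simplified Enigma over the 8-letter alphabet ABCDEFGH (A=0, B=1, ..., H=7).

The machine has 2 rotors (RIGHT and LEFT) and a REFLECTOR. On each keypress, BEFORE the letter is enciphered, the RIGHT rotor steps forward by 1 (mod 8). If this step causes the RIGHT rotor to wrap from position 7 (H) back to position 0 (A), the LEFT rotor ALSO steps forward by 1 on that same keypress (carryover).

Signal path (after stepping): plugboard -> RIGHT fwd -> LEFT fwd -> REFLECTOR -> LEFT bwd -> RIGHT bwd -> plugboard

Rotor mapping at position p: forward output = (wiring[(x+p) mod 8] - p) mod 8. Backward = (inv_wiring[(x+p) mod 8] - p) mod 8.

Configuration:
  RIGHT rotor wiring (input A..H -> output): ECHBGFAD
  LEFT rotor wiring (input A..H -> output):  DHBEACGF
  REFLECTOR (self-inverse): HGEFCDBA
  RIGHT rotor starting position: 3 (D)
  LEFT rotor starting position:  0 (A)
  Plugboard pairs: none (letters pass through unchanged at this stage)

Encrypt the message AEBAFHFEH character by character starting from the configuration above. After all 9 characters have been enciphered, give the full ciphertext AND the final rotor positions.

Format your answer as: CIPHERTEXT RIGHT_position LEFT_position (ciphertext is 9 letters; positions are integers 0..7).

Char 1 ('A'): step: R->4, L=0; A->plug->A->R->C->L->B->refl->G->L'->G->R'->F->plug->F
Char 2 ('E'): step: R->5, L=0; E->plug->E->R->F->L->C->refl->E->L'->D->R'->B->plug->B
Char 3 ('B'): step: R->6, L=0; B->plug->B->R->F->L->C->refl->E->L'->D->R'->F->plug->F
Char 4 ('A'): step: R->7, L=0; A->plug->A->R->E->L->A->refl->H->L'->B->R'->H->plug->H
Char 5 ('F'): step: R->0, L->1 (L advanced); F->plug->F->R->F->L->F->refl->D->L'->C->R'->B->plug->B
Char 6 ('H'): step: R->1, L=1; H->plug->H->R->D->L->H->refl->A->L'->B->R'->A->plug->A
Char 7 ('F'): step: R->2, L=1; F->plug->F->R->B->L->A->refl->H->L'->D->R'->D->plug->D
Char 8 ('E'): step: R->3, L=1; E->plug->E->R->A->L->G->refl->B->L'->E->R'->H->plug->H
Char 9 ('H'): step: R->4, L=1; H->plug->H->R->F->L->F->refl->D->L'->C->R'->A->plug->A
Final: ciphertext=FBFHBADHA, RIGHT=4, LEFT=1

Answer: FBFHBADHA 4 1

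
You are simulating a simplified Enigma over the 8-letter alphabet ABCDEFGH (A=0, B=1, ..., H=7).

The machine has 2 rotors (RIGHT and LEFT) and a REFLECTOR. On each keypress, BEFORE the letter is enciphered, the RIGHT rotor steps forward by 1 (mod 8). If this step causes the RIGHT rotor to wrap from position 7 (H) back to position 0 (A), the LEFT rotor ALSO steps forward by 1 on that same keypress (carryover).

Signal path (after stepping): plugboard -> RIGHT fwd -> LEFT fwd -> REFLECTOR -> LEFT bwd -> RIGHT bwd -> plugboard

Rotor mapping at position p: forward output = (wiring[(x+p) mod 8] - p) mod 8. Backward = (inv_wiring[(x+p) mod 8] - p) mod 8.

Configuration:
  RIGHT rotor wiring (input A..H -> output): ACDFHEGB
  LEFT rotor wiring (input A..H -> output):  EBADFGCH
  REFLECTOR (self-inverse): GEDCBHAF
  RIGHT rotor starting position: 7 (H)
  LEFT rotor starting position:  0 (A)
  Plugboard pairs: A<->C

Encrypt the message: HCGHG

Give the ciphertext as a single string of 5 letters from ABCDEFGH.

Char 1 ('H'): step: R->0, L->1 (L advanced); H->plug->H->R->B->L->H->refl->F->L'->E->R'->F->plug->F
Char 2 ('C'): step: R->1, L=1; C->plug->A->R->B->L->H->refl->F->L'->E->R'->C->plug->A
Char 3 ('G'): step: R->2, L=1; G->plug->G->R->G->L->G->refl->A->L'->A->R'->H->plug->H
Char 4 ('H'): step: R->3, L=1; H->plug->H->R->A->L->A->refl->G->L'->G->R'->E->plug->E
Char 5 ('G'): step: R->4, L=1; G->plug->G->R->H->L->D->refl->C->L'->C->R'->C->plug->A

Answer: FAHEA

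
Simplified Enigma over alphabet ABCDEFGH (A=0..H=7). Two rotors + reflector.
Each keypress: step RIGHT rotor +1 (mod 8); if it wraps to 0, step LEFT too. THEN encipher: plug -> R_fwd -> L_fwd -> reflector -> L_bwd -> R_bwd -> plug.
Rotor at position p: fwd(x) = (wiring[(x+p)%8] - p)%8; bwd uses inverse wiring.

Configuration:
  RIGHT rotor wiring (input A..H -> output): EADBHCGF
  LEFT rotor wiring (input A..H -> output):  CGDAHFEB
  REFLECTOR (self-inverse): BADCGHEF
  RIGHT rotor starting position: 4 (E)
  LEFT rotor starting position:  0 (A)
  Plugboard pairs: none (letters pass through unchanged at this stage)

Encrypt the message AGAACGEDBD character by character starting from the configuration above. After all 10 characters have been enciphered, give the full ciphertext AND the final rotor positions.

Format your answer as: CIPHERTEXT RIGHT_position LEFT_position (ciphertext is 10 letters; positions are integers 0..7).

Char 1 ('A'): step: R->5, L=0; A->plug->A->R->F->L->F->refl->H->L'->E->R'->G->plug->G
Char 2 ('G'): step: R->6, L=0; G->plug->G->R->B->L->G->refl->E->L'->G->R'->C->plug->C
Char 3 ('A'): step: R->7, L=0; A->plug->A->R->G->L->E->refl->G->L'->B->R'->C->plug->C
Char 4 ('A'): step: R->0, L->1 (L advanced); A->plug->A->R->E->L->E->refl->G->L'->D->R'->C->plug->C
Char 5 ('C'): step: R->1, L=1; C->plug->C->R->A->L->F->refl->H->L'->C->R'->B->plug->B
Char 6 ('G'): step: R->2, L=1; G->plug->G->R->C->L->H->refl->F->L'->A->R'->D->plug->D
Char 7 ('E'): step: R->3, L=1; E->plug->E->R->C->L->H->refl->F->L'->A->R'->H->plug->H
Char 8 ('D'): step: R->4, L=1; D->plug->D->R->B->L->C->refl->D->L'->F->R'->H->plug->H
Char 9 ('B'): step: R->5, L=1; B->plug->B->R->B->L->C->refl->D->L'->F->R'->A->plug->A
Char 10 ('D'): step: R->6, L=1; D->plug->D->R->C->L->H->refl->F->L'->A->R'->A->plug->A
Final: ciphertext=GCCCBDHHAA, RIGHT=6, LEFT=1

Answer: GCCCBDHHAA 6 1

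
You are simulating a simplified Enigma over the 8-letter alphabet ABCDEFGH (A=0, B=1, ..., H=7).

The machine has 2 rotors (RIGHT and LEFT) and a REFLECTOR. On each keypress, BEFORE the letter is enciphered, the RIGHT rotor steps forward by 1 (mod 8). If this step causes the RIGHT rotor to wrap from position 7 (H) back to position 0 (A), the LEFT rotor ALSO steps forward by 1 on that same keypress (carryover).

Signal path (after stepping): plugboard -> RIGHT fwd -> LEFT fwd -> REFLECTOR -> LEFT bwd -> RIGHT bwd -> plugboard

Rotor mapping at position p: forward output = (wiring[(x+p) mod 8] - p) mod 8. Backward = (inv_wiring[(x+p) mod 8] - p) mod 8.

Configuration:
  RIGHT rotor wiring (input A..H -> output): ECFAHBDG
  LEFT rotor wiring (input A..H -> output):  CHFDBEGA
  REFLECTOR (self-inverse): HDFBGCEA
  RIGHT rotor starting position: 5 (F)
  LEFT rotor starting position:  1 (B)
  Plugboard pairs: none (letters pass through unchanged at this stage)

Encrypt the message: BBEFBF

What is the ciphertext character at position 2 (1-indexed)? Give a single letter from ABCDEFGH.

Char 1 ('B'): step: R->6, L=1; B->plug->B->R->A->L->G->refl->E->L'->B->R'->G->plug->G
Char 2 ('B'): step: R->7, L=1; B->plug->B->R->F->L->F->refl->C->L'->C->R'->G->plug->G

G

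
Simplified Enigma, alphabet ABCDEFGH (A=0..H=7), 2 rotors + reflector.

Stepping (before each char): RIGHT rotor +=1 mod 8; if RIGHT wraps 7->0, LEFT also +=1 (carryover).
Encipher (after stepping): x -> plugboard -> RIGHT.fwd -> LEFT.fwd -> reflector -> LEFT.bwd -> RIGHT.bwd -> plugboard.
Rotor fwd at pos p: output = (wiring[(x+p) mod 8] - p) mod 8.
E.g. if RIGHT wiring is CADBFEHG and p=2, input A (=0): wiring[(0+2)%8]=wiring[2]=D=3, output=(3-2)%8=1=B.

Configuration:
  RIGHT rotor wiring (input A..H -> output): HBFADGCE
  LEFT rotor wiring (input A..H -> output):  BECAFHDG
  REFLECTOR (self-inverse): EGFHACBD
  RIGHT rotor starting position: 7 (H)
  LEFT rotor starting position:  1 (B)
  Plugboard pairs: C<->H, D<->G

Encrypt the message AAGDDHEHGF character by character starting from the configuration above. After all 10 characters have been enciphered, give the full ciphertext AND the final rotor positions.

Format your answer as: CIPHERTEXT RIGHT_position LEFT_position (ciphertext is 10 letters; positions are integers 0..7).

Char 1 ('A'): step: R->0, L->2 (L advanced); A->plug->A->R->H->L->C->refl->F->L'->D->R'->E->plug->E
Char 2 ('A'): step: R->1, L=2; A->plug->A->R->A->L->A->refl->E->L'->F->R'->E->plug->E
Char 3 ('G'): step: R->2, L=2; G->plug->D->R->E->L->B->refl->G->L'->B->R'->C->plug->H
Char 4 ('D'): step: R->3, L=2; D->plug->G->R->G->L->H->refl->D->L'->C->R'->H->plug->C
Char 5 ('D'): step: R->4, L=2; D->plug->G->R->B->L->G->refl->B->L'->E->R'->H->plug->C
Char 6 ('H'): step: R->5, L=2; H->plug->C->R->H->L->C->refl->F->L'->D->R'->G->plug->D
Char 7 ('E'): step: R->6, L=2; E->plug->E->R->H->L->C->refl->F->L'->D->R'->D->plug->G
Char 8 ('H'): step: R->7, L=2; H->plug->C->R->C->L->D->refl->H->L'->G->R'->D->plug->G
Char 9 ('G'): step: R->0, L->3 (L advanced); G->plug->D->R->A->L->F->refl->C->L'->B->R'->B->plug->B
Char 10 ('F'): step: R->1, L=3; F->plug->F->R->B->L->C->refl->F->L'->A->R'->A->plug->A
Final: ciphertext=EEHCCDGGBA, RIGHT=1, LEFT=3

Answer: EEHCCDGGBA 1 3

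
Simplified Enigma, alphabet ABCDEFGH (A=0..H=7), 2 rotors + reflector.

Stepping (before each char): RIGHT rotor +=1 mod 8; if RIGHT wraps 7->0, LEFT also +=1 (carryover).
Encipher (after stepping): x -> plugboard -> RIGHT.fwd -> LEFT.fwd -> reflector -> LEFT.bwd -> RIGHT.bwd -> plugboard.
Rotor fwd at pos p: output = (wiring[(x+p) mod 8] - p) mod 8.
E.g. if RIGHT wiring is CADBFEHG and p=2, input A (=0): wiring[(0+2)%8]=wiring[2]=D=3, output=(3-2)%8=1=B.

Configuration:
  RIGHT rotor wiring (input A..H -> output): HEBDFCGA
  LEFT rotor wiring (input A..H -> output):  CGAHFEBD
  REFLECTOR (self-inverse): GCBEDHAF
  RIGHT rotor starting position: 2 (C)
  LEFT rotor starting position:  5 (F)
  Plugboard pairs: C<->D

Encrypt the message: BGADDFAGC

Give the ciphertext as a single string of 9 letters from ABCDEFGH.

Char 1 ('B'): step: R->3, L=5; B->plug->B->R->C->L->G->refl->A->L'->H->R'->C->plug->D
Char 2 ('G'): step: R->4, L=5; G->plug->G->R->F->L->D->refl->E->L'->B->R'->A->plug->A
Char 3 ('A'): step: R->5, L=5; A->plug->A->R->F->L->D->refl->E->L'->B->R'->B->plug->B
Char 4 ('D'): step: R->6, L=5; D->plug->C->R->B->L->E->refl->D->L'->F->R'->F->plug->F
Char 5 ('D'): step: R->7, L=5; D->plug->C->R->F->L->D->refl->E->L'->B->R'->A->plug->A
Char 6 ('F'): step: R->0, L->6 (L advanced); F->plug->F->R->C->L->E->refl->D->L'->A->R'->H->plug->H
Char 7 ('A'): step: R->1, L=6; A->plug->A->R->D->L->A->refl->G->L'->H->R'->G->plug->G
Char 8 ('G'): step: R->2, L=6; G->plug->G->R->F->L->B->refl->C->L'->E->R'->E->plug->E
Char 9 ('C'): step: R->3, L=6; C->plug->D->R->D->L->A->refl->G->L'->H->R'->C->plug->D

Answer: DABFAHGED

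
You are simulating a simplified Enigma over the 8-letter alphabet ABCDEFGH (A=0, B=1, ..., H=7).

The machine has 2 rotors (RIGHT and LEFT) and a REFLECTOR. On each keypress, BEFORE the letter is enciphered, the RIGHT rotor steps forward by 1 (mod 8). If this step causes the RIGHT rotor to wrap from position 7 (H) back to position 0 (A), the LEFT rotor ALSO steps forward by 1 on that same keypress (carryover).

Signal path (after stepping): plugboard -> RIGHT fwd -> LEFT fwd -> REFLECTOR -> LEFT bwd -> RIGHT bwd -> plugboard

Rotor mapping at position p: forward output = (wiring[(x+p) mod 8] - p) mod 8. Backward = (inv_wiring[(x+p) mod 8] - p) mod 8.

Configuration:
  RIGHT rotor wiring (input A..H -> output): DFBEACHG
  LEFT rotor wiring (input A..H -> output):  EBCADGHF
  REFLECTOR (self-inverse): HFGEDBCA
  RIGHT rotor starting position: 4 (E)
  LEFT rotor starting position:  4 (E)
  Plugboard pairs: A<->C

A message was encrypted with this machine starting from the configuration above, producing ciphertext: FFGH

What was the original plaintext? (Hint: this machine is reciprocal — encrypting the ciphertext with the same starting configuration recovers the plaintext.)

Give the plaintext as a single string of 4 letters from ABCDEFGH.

Char 1 ('F'): step: R->5, L=4; F->plug->F->R->E->L->A->refl->H->L'->A->R'->E->plug->E
Char 2 ('F'): step: R->6, L=4; F->plug->F->R->G->L->G->refl->C->L'->B->R'->A->plug->C
Char 3 ('G'): step: R->7, L=4; G->plug->G->R->D->L->B->refl->F->L'->F->R'->E->plug->E
Char 4 ('H'): step: R->0, L->5 (L advanced); H->plug->H->R->G->L->D->refl->E->L'->E->R'->D->plug->D

Answer: ECED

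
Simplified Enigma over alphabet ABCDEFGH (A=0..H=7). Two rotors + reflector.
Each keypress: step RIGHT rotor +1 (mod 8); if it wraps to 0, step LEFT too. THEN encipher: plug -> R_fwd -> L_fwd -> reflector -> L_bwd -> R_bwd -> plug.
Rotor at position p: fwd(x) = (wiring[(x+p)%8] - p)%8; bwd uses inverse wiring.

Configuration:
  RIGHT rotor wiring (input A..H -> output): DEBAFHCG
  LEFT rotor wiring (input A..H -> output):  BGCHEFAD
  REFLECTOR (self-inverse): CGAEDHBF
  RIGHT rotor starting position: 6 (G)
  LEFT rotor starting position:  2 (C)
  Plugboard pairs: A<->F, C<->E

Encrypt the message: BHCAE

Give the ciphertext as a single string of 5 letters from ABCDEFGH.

Answer: EDBHB

Derivation:
Char 1 ('B'): step: R->7, L=2; B->plug->B->R->E->L->G->refl->B->L'->F->R'->C->plug->E
Char 2 ('H'): step: R->0, L->3 (L advanced); H->plug->H->R->G->L->D->refl->E->L'->A->R'->D->plug->D
Char 3 ('C'): step: R->1, L=3; C->plug->E->R->G->L->D->refl->E->L'->A->R'->B->plug->B
Char 4 ('A'): step: R->2, L=3; A->plug->F->R->E->L->A->refl->C->L'->C->R'->H->plug->H
Char 5 ('E'): step: R->3, L=3; E->plug->C->R->E->L->A->refl->C->L'->C->R'->B->plug->B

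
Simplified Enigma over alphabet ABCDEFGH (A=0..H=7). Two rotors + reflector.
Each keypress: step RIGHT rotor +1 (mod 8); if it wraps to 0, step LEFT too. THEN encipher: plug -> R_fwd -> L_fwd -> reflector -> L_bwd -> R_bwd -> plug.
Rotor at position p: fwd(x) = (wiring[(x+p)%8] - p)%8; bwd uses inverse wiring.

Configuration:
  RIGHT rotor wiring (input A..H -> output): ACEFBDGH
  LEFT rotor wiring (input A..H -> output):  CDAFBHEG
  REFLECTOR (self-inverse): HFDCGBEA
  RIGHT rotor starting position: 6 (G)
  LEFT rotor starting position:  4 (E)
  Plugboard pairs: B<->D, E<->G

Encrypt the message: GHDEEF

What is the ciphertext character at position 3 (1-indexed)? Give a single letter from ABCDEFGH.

Char 1 ('G'): step: R->7, L=4; G->plug->E->R->G->L->E->refl->G->L'->E->R'->G->plug->E
Char 2 ('H'): step: R->0, L->5 (L advanced); H->plug->H->R->H->L->E->refl->G->L'->E->R'->C->plug->C
Char 3 ('D'): step: R->1, L=5; D->plug->B->R->D->L->F->refl->B->L'->C->R'->E->plug->G

G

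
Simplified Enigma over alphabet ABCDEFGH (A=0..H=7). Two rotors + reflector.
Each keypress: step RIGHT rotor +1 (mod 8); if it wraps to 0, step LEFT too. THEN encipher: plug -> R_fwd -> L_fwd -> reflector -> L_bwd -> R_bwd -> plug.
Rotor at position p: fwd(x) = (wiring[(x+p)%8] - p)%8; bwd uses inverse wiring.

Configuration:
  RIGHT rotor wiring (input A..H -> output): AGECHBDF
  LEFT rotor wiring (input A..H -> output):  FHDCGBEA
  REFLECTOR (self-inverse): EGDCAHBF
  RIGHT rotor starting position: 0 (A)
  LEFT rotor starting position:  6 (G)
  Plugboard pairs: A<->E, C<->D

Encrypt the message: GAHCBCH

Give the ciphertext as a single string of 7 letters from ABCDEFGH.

Char 1 ('G'): step: R->1, L=6; G->plug->G->R->E->L->F->refl->H->L'->C->R'->F->plug->F
Char 2 ('A'): step: R->2, L=6; A->plug->E->R->B->L->C->refl->D->L'->H->R'->D->plug->C
Char 3 ('H'): step: R->3, L=6; H->plug->H->R->B->L->C->refl->D->L'->H->R'->A->plug->E
Char 4 ('C'): step: R->4, L=6; C->plug->D->R->B->L->C->refl->D->L'->H->R'->C->plug->D
Char 5 ('B'): step: R->5, L=6; B->plug->B->R->G->L->A->refl->E->L'->F->R'->G->plug->G
Char 6 ('C'): step: R->6, L=6; C->plug->D->R->A->L->G->refl->B->L'->D->R'->H->plug->H
Char 7 ('H'): step: R->7, L=6; H->plug->H->R->E->L->F->refl->H->L'->C->R'->G->plug->G

Answer: FCEDGHG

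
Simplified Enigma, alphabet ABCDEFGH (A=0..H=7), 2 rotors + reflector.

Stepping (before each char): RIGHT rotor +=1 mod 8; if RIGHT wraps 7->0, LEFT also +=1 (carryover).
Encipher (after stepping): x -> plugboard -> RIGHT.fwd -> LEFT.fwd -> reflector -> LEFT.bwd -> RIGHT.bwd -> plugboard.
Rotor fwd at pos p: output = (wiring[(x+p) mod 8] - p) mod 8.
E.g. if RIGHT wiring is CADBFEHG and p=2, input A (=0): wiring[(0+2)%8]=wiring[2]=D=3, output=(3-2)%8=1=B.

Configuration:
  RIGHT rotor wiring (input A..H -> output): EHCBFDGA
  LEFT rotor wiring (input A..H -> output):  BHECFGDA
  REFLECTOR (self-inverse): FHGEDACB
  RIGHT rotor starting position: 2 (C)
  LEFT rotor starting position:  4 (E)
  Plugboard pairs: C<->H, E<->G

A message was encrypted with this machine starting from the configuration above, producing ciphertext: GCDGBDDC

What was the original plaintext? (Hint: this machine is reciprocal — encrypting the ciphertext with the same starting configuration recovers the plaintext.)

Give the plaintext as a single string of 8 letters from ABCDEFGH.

Answer: DFBHDABA

Derivation:
Char 1 ('G'): step: R->3, L=4; G->plug->E->R->F->L->D->refl->E->L'->D->R'->D->plug->D
Char 2 ('C'): step: R->4, L=4; C->plug->H->R->F->L->D->refl->E->L'->D->R'->F->plug->F
Char 3 ('D'): step: R->5, L=4; D->plug->D->R->H->L->G->refl->C->L'->B->R'->B->plug->B
Char 4 ('G'): step: R->6, L=4; G->plug->E->R->E->L->F->refl->A->L'->G->R'->C->plug->H
Char 5 ('B'): step: R->7, L=4; B->plug->B->R->F->L->D->refl->E->L'->D->R'->D->plug->D
Char 6 ('D'): step: R->0, L->5 (L advanced); D->plug->D->R->B->L->G->refl->C->L'->E->R'->A->plug->A
Char 7 ('D'): step: R->1, L=5; D->plug->D->R->E->L->C->refl->G->L'->B->R'->B->plug->B
Char 8 ('C'): step: R->2, L=5; C->plug->H->R->F->L->H->refl->B->L'->A->R'->A->plug->A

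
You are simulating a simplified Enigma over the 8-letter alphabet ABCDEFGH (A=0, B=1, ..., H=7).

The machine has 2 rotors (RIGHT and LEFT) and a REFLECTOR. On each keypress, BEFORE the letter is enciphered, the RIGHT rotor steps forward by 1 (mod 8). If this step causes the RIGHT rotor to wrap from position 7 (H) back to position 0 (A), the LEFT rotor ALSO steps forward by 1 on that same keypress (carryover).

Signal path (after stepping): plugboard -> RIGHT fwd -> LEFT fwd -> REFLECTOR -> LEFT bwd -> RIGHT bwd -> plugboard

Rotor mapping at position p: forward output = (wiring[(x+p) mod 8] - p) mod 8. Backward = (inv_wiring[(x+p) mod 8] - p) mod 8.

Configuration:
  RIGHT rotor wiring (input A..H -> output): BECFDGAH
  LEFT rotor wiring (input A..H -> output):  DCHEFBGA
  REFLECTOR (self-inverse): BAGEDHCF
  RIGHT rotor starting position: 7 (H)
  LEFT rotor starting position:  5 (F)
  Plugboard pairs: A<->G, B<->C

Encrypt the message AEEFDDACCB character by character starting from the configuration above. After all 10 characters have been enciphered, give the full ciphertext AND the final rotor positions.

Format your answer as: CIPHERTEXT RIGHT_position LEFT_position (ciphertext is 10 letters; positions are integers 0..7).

Answer: CCHGGACEHF 1 7

Derivation:
Char 1 ('A'): step: R->0, L->6 (L advanced); A->plug->G->R->A->L->A->refl->B->L'->E->R'->B->plug->C
Char 2 ('E'): step: R->1, L=6; E->plug->E->R->F->L->G->refl->C->L'->B->R'->B->plug->C
Char 3 ('E'): step: R->2, L=6; E->plug->E->R->G->L->H->refl->F->L'->C->R'->H->plug->H
Char 4 ('F'): step: R->3, L=6; F->plug->F->R->G->L->H->refl->F->L'->C->R'->A->plug->G
Char 5 ('D'): step: R->4, L=6; D->plug->D->R->D->L->E->refl->D->L'->H->R'->A->plug->G
Char 6 ('D'): step: R->5, L=6; D->plug->D->R->E->L->B->refl->A->L'->A->R'->G->plug->A
Char 7 ('A'): step: R->6, L=6; A->plug->G->R->F->L->G->refl->C->L'->B->R'->B->plug->C
Char 8 ('C'): step: R->7, L=6; C->plug->B->R->C->L->F->refl->H->L'->G->R'->E->plug->E
Char 9 ('C'): step: R->0, L->7 (L advanced); C->plug->B->R->E->L->F->refl->H->L'->H->R'->H->plug->H
Char 10 ('B'): step: R->1, L=7; B->plug->C->R->E->L->F->refl->H->L'->H->R'->F->plug->F
Final: ciphertext=CCHGGACEHF, RIGHT=1, LEFT=7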